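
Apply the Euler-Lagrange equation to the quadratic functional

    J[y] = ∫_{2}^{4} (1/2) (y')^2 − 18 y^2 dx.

The Lagrangian is L = (1/2) (y')^2 − 18 y^2.
Compute ∂L/∂y = -36y, ∂L/∂y' = y'.
The Euler-Lagrange equation d/dx(∂L/∂y') − ∂L/∂y = 0 reduces to
    y'' + 36 y = 0.
Its general solution is
    y(x) = A sin(6x) + B cos(6x),
with A, B fixed by the endpoint conditions.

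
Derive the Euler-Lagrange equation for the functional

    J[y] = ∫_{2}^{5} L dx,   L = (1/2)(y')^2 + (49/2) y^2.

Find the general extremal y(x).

The Lagrangian is L = (1/2)(y')^2 + (49/2) y^2.
∂L/∂y = 49y.
∂L/∂y' = y'.
The Euler-Lagrange equation d/dx(∂L/∂y') − ∂L/∂y = 0 becomes:
    y'' - 49 y = 0
General solution: y(x) = A e^(7x) + B e^(-7x), where A and B are arbitrary constants fixed by the endpoint conditions.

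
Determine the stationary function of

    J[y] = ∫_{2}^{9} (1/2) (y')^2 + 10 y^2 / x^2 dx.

The Lagrangian is L = (1/2) (y')^2 + 10 y^2 / x^2.
Compute ∂L/∂y = 20y/x^2, ∂L/∂y' = y'.
The Euler-Lagrange equation d/dx(∂L/∂y') − ∂L/∂y = 0 reduces to
    y'' − 20/x^2 · y = 0  (x > 0).
Its general solution is
    y(x) = A x^5 + B x^(-4),
with A, B fixed by the endpoint conditions.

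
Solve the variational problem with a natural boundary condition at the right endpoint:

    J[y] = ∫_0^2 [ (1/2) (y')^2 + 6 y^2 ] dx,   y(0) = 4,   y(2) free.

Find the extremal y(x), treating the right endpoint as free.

The Lagrangian L = (1/2) (y')^2 + 6 y^2 gives
    ∂L/∂y = 12 y,   ∂L/∂y' = y'.
Euler-Lagrange: y'' − 12 y = 0.
With k = sqrt(12), the general solution is
    y(x) = A cosh(sqrt(12) x) + B sinh(sqrt(12) x).
Fixed left endpoint y(0) = 4 ⇒ A = 4.
The right endpoint x = 2 is free, so the natural (transversality) condition is ∂L/∂y' |_{x=2} = 0, i.e. y'(2) = 0.
Compute y'(x) = A k sinh(k x) + B k cosh(k x), so
    y'(2) = A k sinh(k·2) + B k cosh(k·2) = 0
    ⇒ B = −A tanh(k·2) = − 4 tanh(sqrt(12)·2).
Therefore the extremal is
    y(x) = 4 cosh(sqrt(12) x) − 4 tanh(sqrt(12)·2) sinh(sqrt(12) x).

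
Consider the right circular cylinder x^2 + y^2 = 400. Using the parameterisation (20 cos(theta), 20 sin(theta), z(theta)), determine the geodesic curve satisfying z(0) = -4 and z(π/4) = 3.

Parameterise the cylinder of radius R = 20 as
    r(θ) = (20 cos θ, 20 sin θ, z(θ)).
The arc-length element is
    ds = sqrt(400 + (dz/dθ)^2) dθ,
so the Lagrangian is L = sqrt(400 + z'^2).
L depends on z' only, not on z or θ, so ∂L/∂z = 0 and
    ∂L/∂z' = z' / sqrt(400 + z'^2).
The Euler-Lagrange equation gives
    d/dθ( z' / sqrt(400 + z'^2) ) = 0,
so z' is constant. Integrating once:
    z(θ) = a θ + b,
a helix on the cylinder (a straight line when the cylinder is unrolled). The constants a, b are determined by the endpoint conditions.
With endpoint conditions z(0) = -4 and z(π/4) = 3: from z(0) = b we get b = -4, and a·π/4 + -4 = 3 gives a = 28/π, so
    z(θ) = (28/π) θ − 4.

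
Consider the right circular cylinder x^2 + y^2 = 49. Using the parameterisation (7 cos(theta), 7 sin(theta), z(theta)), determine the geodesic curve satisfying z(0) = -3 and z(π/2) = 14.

Parameterise the cylinder of radius R = 7 as
    r(θ) = (7 cos θ, 7 sin θ, z(θ)).
The arc-length element is
    ds = sqrt(49 + (dz/dθ)^2) dθ,
so the Lagrangian is L = sqrt(49 + z'^2).
L depends on z' only, not on z or θ, so ∂L/∂z = 0 and
    ∂L/∂z' = z' / sqrt(49 + z'^2).
The Euler-Lagrange equation gives
    d/dθ( z' / sqrt(49 + z'^2) ) = 0,
so z' is constant. Integrating once:
    z(θ) = a θ + b,
a helix on the cylinder (a straight line when the cylinder is unrolled). The constants a, b are determined by the endpoint conditions.
With endpoint conditions z(0) = -3 and z(π/2) = 14: from z(0) = b we get b = -3, and a·π/2 + -3 = 14 gives a = 34/π, so
    z(θ) = (34/π) θ − 3.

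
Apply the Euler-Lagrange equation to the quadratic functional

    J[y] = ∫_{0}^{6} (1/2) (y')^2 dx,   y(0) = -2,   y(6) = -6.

The Lagrangian is L = (1/2) (y')^2.
Compute ∂L/∂y = 0, ∂L/∂y' = y'.
The Euler-Lagrange equation d/dx(∂L/∂y') − ∂L/∂y = 0 reduces to
    y'' = 0.
Its general solution is
    y(x) = A x + B,
with A, B fixed by the endpoint conditions.
Applying the endpoint conditions y(0) = -2 and y(6) = -6: solve A·0 + B = -2 and A·6 + B = -6. Subtracting gives A(6 − 0) = -6 − -2, so A = -2/3, and B = -2 − A·0 = -2. Therefore
    y(x) = (-2/3) x - 2.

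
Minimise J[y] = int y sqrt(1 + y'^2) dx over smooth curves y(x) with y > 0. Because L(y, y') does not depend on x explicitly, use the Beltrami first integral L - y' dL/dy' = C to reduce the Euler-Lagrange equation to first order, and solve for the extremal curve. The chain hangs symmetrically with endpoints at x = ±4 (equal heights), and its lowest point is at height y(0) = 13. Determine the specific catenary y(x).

The Lagrangian L(y, y') = y sqrt(1 + y'^2) has no explicit x dependence, so the Beltrami identity applies:
    L − y' ∂L/∂y' = C.
Compute ∂L/∂y' = y · y' / sqrt(1 + y'^2). Then
    L − y' ∂L/∂y'
    = y sqrt(1 + y'^2) − y · y'^2 / sqrt(1 + y'^2)
    = y (1 + y'^2 − y'^2) / sqrt(1 + y'^2)
    = y / sqrt(1 + y'^2) = C.
Squaring gives y^2 = C^2 (1 + y'^2), i.e.
    y'^2 = y^2 / C^2 − 1.
Separating variables,
    dy / sqrt(y^2 − C^2) = dx / C,
and integrating gives arccosh(y / C) = (x − a)/C, so
    y(x) = C cosh((x − a)/C),
the catenary. The constants C and a are fixed by the two endpoint conditions (and, for the hanging-chain problem, the length constraint selects C).
Now fit the given data. The endpoints x = ±4 are symmetric at equal height, so the catenary is even about its minimum: a = 0 and y(x) = C cosh(x/C). The lowest point is y(0) = C cosh(0) = C, and we are told y(0) = 13, so C = 13. Therefore
    y(x) = 13 cosh(x/13),
and at the endpoints
    y(±4) = 13 cosh(4/13).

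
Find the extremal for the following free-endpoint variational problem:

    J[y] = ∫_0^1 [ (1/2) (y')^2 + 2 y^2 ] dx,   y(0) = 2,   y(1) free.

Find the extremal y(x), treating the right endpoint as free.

The Lagrangian L = (1/2) (y')^2 + 2 y^2 gives
    ∂L/∂y = 4 y,   ∂L/∂y' = y'.
Euler-Lagrange: y'' − 4 y = 0.
With k = 2, the general solution is
    y(x) = A cosh(2 x) + B sinh(2 x).
Fixed left endpoint y(0) = 2 ⇒ A = 2.
The right endpoint x = 1 is free, so the natural (transversality) condition is ∂L/∂y' |_{x=1} = 0, i.e. y'(1) = 0.
Compute y'(x) = A k sinh(k x) + B k cosh(k x), so
    y'(1) = A k sinh(k·1) + B k cosh(k·1) = 0
    ⇒ B = −A tanh(k·1) = − 2 tanh(2·1).
Therefore the extremal is
    y(x) = 2 cosh(2 x) − 2 tanh(2·1) sinh(2 x).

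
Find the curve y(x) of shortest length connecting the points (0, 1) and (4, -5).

Arc-length functional: J[y] = ∫ sqrt(1 + (y')^2) dx.
Lagrangian L = sqrt(1 + (y')^2) has no explicit y dependence, so ∂L/∂y = 0 and the Euler-Lagrange equation gives
    d/dx( y' / sqrt(1 + (y')^2) ) = 0  ⇒  y' / sqrt(1 + (y')^2) = const.
Hence y' is constant, so y(x) is affine.
Fitting the endpoints (0, 1) and (4, -5):
    slope m = ((-5) − 1) / (4 − 0) = -3/2,
    intercept c = 1 − m·0 = 1.
Extremal: y(x) = (-3/2) x + 1.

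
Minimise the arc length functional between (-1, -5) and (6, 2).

Arc-length functional: J[y] = ∫ sqrt(1 + (y')^2) dx.
Lagrangian L = sqrt(1 + (y')^2) has no explicit y dependence, so ∂L/∂y = 0 and the Euler-Lagrange equation gives
    d/dx( y' / sqrt(1 + (y')^2) ) = 0  ⇒  y' / sqrt(1 + (y')^2) = const.
Hence y' is constant, so y(x) is affine.
Fitting the endpoints (-1, -5) and (6, 2):
    slope m = (2 − (-5)) / (6 − (-1)) = 1,
    intercept c = (-5) − m·(-1) = -4.
Extremal: y(x) = x - 4.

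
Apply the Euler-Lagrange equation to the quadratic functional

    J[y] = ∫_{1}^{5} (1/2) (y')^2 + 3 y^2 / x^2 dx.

The Lagrangian is L = (1/2) (y')^2 + 3 y^2 / x^2.
Compute ∂L/∂y = 6y/x^2, ∂L/∂y' = y'.
The Euler-Lagrange equation d/dx(∂L/∂y') − ∂L/∂y = 0 reduces to
    y'' − 6/x^2 · y = 0  (x > 0).
Its general solution is
    y(x) = A x^3 + B x^(-2),
with A, B fixed by the endpoint conditions.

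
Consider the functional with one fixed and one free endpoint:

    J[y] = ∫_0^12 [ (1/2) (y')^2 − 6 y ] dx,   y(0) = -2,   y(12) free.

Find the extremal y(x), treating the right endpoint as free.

The Lagrangian L = (1/2) (y')^2 − 6 y gives
    ∂L/∂y = −6,   ∂L/∂y' = y'.
Euler-Lagrange: d/dx(y') − (−6) = 0, i.e. y'' + 6 = 0, so
    y(x) = −(6/2) x^2 + C1 x + C2.
Fixed left endpoint y(0) = -2 ⇒ C2 = -2.
The right endpoint x = 12 is free, so the natural (transversality) condition is ∂L/∂y' |_{x=12} = 0, i.e. y'(12) = 0.
Compute y'(x) = −6 x + C1, so y'(12) = −72 + C1 = 0 ⇒ C1 = 72.
Therefore the extremal is
    y(x) = −3 x^2 + 72 x − 2.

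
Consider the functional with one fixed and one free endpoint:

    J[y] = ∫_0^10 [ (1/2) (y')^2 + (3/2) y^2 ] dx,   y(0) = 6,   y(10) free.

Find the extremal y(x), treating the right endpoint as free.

The Lagrangian L = (1/2) (y')^2 + (3/2) y^2 gives
    ∂L/∂y = 3 y,   ∂L/∂y' = y'.
Euler-Lagrange: y'' − 3 y = 0.
With k = sqrt(3), the general solution is
    y(x) = A cosh(sqrt(3) x) + B sinh(sqrt(3) x).
Fixed left endpoint y(0) = 6 ⇒ A = 6.
The right endpoint x = 10 is free, so the natural (transversality) condition is ∂L/∂y' |_{x=10} = 0, i.e. y'(10) = 0.
Compute y'(x) = A k sinh(k x) + B k cosh(k x), so
    y'(10) = A k sinh(k·10) + B k cosh(k·10) = 0
    ⇒ B = −A tanh(k·10) = − 6 tanh(sqrt(3)·10).
Therefore the extremal is
    y(x) = 6 cosh(sqrt(3) x) − 6 tanh(sqrt(3)·10) sinh(sqrt(3) x).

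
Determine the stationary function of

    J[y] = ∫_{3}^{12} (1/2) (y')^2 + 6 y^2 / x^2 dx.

The Lagrangian is L = (1/2) (y')^2 + 6 y^2 / x^2.
Compute ∂L/∂y = 12y/x^2, ∂L/∂y' = y'.
The Euler-Lagrange equation d/dx(∂L/∂y') − ∂L/∂y = 0 reduces to
    y'' − 12/x^2 · y = 0  (x > 0).
Its general solution is
    y(x) = A x^4 + B x^(-3),
with A, B fixed by the endpoint conditions.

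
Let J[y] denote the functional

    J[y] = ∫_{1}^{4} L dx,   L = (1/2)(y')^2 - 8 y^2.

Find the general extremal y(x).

The Lagrangian is L = (1/2)(y')^2 - 8 y^2.
∂L/∂y = -16y.
∂L/∂y' = y'.
The Euler-Lagrange equation d/dx(∂L/∂y') − ∂L/∂y = 0 becomes:
    y'' + 16 y = 0
General solution: y(x) = A sin(4x) + B cos(4x), where A and B are arbitrary constants fixed by the endpoint conditions.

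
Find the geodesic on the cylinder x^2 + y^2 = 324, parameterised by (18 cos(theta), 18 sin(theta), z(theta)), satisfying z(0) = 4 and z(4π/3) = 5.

Parameterise the cylinder of radius R = 18 as
    r(θ) = (18 cos θ, 18 sin θ, z(θ)).
The arc-length element is
    ds = sqrt(324 + (dz/dθ)^2) dθ,
so the Lagrangian is L = sqrt(324 + z'^2).
L depends on z' only, not on z or θ, so ∂L/∂z = 0 and
    ∂L/∂z' = z' / sqrt(324 + z'^2).
The Euler-Lagrange equation gives
    d/dθ( z' / sqrt(324 + z'^2) ) = 0,
so z' is constant. Integrating once:
    z(θ) = a θ + b,
a helix on the cylinder (a straight line when the cylinder is unrolled). The constants a, b are determined by the endpoint conditions.
With endpoint conditions z(0) = 4 and z(4π/3) = 5: from z(0) = b we get b = 4, and a·4π/3 + 4 = 5 gives a = 3/(4π), so
    z(θ) = (3/(4π)) θ + 4.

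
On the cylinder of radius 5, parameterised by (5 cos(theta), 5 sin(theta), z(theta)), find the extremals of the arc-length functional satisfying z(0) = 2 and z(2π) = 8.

Parameterise the cylinder of radius R = 5 as
    r(θ) = (5 cos θ, 5 sin θ, z(θ)).
The arc-length element is
    ds = sqrt(25 + (dz/dθ)^2) dθ,
so the Lagrangian is L = sqrt(25 + z'^2).
L depends on z' only, not on z or θ, so ∂L/∂z = 0 and
    ∂L/∂z' = z' / sqrt(25 + z'^2).
The Euler-Lagrange equation gives
    d/dθ( z' / sqrt(25 + z'^2) ) = 0,
so z' is constant. Integrating once:
    z(θ) = a θ + b,
a helix on the cylinder (a straight line when the cylinder is unrolled). The constants a, b are determined by the endpoint conditions.
With endpoint conditions z(0) = 2 and z(2π) = 8: from z(0) = b we get b = 2, and a·2π + 2 = 8 gives a = 3/π, so
    z(θ) = (3/π) θ + 2.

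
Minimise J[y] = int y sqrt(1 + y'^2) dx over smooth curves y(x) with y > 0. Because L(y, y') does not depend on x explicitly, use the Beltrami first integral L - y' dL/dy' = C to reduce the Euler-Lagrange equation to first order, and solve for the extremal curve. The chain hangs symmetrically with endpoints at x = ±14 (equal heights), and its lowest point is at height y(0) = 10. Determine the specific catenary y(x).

The Lagrangian L(y, y') = y sqrt(1 + y'^2) has no explicit x dependence, so the Beltrami identity applies:
    L − y' ∂L/∂y' = C.
Compute ∂L/∂y' = y · y' / sqrt(1 + y'^2). Then
    L − y' ∂L/∂y'
    = y sqrt(1 + y'^2) − y · y'^2 / sqrt(1 + y'^2)
    = y (1 + y'^2 − y'^2) / sqrt(1 + y'^2)
    = y / sqrt(1 + y'^2) = C.
Squaring gives y^2 = C^2 (1 + y'^2), i.e.
    y'^2 = y^2 / C^2 − 1.
Separating variables,
    dy / sqrt(y^2 − C^2) = dx / C,
and integrating gives arccosh(y / C) = (x − a)/C, so
    y(x) = C cosh((x − a)/C),
the catenary. The constants C and a are fixed by the two endpoint conditions (and, for the hanging-chain problem, the length constraint selects C).
Now fit the given data. The endpoints x = ±14 are symmetric at equal height, so the catenary is even about its minimum: a = 0 and y(x) = C cosh(x/C). The lowest point is y(0) = C cosh(0) = C, and we are told y(0) = 10, so C = 10. Therefore
    y(x) = 10 cosh(x/10),
and at the endpoints
    y(±14) = 10 cosh(14/10).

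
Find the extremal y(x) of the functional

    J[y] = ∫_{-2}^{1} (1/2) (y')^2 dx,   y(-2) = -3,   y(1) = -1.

The Lagrangian is L = (1/2) (y')^2.
Compute ∂L/∂y = 0, ∂L/∂y' = y'.
The Euler-Lagrange equation d/dx(∂L/∂y') − ∂L/∂y = 0 reduces to
    y'' = 0.
Its general solution is
    y(x) = A x + B,
with A, B fixed by the endpoint conditions.
Applying the endpoint conditions y(-2) = -3 and y(1) = -1: solve A·-2 + B = -3 and A·1 + B = -1. Subtracting gives A(1 − -2) = -1 − -3, so A = 2/3, and B = -3 − A·-2 = -5/3. Therefore
    y(x) = (2/3) x - 5/3.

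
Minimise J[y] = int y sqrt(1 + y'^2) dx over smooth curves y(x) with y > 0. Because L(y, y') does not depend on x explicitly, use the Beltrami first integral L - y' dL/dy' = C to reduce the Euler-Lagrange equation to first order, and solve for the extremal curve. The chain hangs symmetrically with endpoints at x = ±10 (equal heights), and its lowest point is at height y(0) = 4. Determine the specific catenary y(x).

The Lagrangian L(y, y') = y sqrt(1 + y'^2) has no explicit x dependence, so the Beltrami identity applies:
    L − y' ∂L/∂y' = C.
Compute ∂L/∂y' = y · y' / sqrt(1 + y'^2). Then
    L − y' ∂L/∂y'
    = y sqrt(1 + y'^2) − y · y'^2 / sqrt(1 + y'^2)
    = y (1 + y'^2 − y'^2) / sqrt(1 + y'^2)
    = y / sqrt(1 + y'^2) = C.
Squaring gives y^2 = C^2 (1 + y'^2), i.e.
    y'^2 = y^2 / C^2 − 1.
Separating variables,
    dy / sqrt(y^2 − C^2) = dx / C,
and integrating gives arccosh(y / C) = (x − a)/C, so
    y(x) = C cosh((x − a)/C),
the catenary. The constants C and a are fixed by the two endpoint conditions (and, for the hanging-chain problem, the length constraint selects C).
Now fit the given data. The endpoints x = ±10 are symmetric at equal height, so the catenary is even about its minimum: a = 0 and y(x) = C cosh(x/C). The lowest point is y(0) = C cosh(0) = C, and we are told y(0) = 4, so C = 4. Therefore
    y(x) = 4 cosh(x/4),
and at the endpoints
    y(±10) = 4 cosh(10/4).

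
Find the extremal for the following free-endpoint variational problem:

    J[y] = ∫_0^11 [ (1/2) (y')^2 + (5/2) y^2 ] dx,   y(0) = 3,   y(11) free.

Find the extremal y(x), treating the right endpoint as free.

The Lagrangian L = (1/2) (y')^2 + (5/2) y^2 gives
    ∂L/∂y = 5 y,   ∂L/∂y' = y'.
Euler-Lagrange: y'' − 5 y = 0.
With k = sqrt(5), the general solution is
    y(x) = A cosh(sqrt(5) x) + B sinh(sqrt(5) x).
Fixed left endpoint y(0) = 3 ⇒ A = 3.
The right endpoint x = 11 is free, so the natural (transversality) condition is ∂L/∂y' |_{x=11} = 0, i.e. y'(11) = 0.
Compute y'(x) = A k sinh(k x) + B k cosh(k x), so
    y'(11) = A k sinh(k·11) + B k cosh(k·11) = 0
    ⇒ B = −A tanh(k·11) = − 3 tanh(sqrt(5)·11).
Therefore the extremal is
    y(x) = 3 cosh(sqrt(5) x) − 3 tanh(sqrt(5)·11) sinh(sqrt(5) x).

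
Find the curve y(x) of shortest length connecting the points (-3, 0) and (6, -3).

Arc-length functional: J[y] = ∫ sqrt(1 + (y')^2) dx.
Lagrangian L = sqrt(1 + (y')^2) has no explicit y dependence, so ∂L/∂y = 0 and the Euler-Lagrange equation gives
    d/dx( y' / sqrt(1 + (y')^2) ) = 0  ⇒  y' / sqrt(1 + (y')^2) = const.
Hence y' is constant, so y(x) is affine.
Fitting the endpoints (-3, 0) and (6, -3):
    slope m = ((-3) − 0) / (6 − (-3)) = -1/3,
    intercept c = 0 − m·(-3) = -1.
Extremal: y(x) = (-1/3) x - 1.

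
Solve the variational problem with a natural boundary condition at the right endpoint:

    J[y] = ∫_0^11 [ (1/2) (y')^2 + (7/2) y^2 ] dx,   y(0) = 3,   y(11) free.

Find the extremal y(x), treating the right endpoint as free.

The Lagrangian L = (1/2) (y')^2 + (7/2) y^2 gives
    ∂L/∂y = 7 y,   ∂L/∂y' = y'.
Euler-Lagrange: y'' − 7 y = 0.
With k = sqrt(7), the general solution is
    y(x) = A cosh(sqrt(7) x) + B sinh(sqrt(7) x).
Fixed left endpoint y(0) = 3 ⇒ A = 3.
The right endpoint x = 11 is free, so the natural (transversality) condition is ∂L/∂y' |_{x=11} = 0, i.e. y'(11) = 0.
Compute y'(x) = A k sinh(k x) + B k cosh(k x), so
    y'(11) = A k sinh(k·11) + B k cosh(k·11) = 0
    ⇒ B = −A tanh(k·11) = − 3 tanh(sqrt(7)·11).
Therefore the extremal is
    y(x) = 3 cosh(sqrt(7) x) − 3 tanh(sqrt(7)·11) sinh(sqrt(7) x).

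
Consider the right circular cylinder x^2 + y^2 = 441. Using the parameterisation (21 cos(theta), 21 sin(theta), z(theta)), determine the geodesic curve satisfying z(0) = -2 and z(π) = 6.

Parameterise the cylinder of radius R = 21 as
    r(θ) = (21 cos θ, 21 sin θ, z(θ)).
The arc-length element is
    ds = sqrt(441 + (dz/dθ)^2) dθ,
so the Lagrangian is L = sqrt(441 + z'^2).
L depends on z' only, not on z or θ, so ∂L/∂z = 0 and
    ∂L/∂z' = z' / sqrt(441 + z'^2).
The Euler-Lagrange equation gives
    d/dθ( z' / sqrt(441 + z'^2) ) = 0,
so z' is constant. Integrating once:
    z(θ) = a θ + b,
a helix on the cylinder (a straight line when the cylinder is unrolled). The constants a, b are determined by the endpoint conditions.
With endpoint conditions z(0) = -2 and z(π) = 6: from z(0) = b we get b = -2, and a·π + -2 = 6 gives a = 8/π, so
    z(θ) = (8/π) θ − 2.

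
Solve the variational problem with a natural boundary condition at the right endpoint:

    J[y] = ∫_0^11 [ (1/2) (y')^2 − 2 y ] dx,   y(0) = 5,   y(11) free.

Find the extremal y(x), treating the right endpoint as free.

The Lagrangian L = (1/2) (y')^2 − 2 y gives
    ∂L/∂y = −2,   ∂L/∂y' = y'.
Euler-Lagrange: d/dx(y') − (−2) = 0, i.e. y'' + 2 = 0, so
    y(x) = −(2/2) x^2 + C1 x + C2.
Fixed left endpoint y(0) = 5 ⇒ C2 = 5.
The right endpoint x = 11 is free, so the natural (transversality) condition is ∂L/∂y' |_{x=11} = 0, i.e. y'(11) = 0.
Compute y'(x) = −2 x + C1, so y'(11) = −22 + C1 = 0 ⇒ C1 = 22.
Therefore the extremal is
    y(x) = −x^2 + 22 x + 5.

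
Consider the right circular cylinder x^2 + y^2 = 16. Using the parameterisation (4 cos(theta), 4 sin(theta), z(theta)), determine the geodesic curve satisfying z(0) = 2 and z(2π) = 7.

Parameterise the cylinder of radius R = 4 as
    r(θ) = (4 cos θ, 4 sin θ, z(θ)).
The arc-length element is
    ds = sqrt(16 + (dz/dθ)^2) dθ,
so the Lagrangian is L = sqrt(16 + z'^2).
L depends on z' only, not on z or θ, so ∂L/∂z = 0 and
    ∂L/∂z' = z' / sqrt(16 + z'^2).
The Euler-Lagrange equation gives
    d/dθ( z' / sqrt(16 + z'^2) ) = 0,
so z' is constant. Integrating once:
    z(θ) = a θ + b,
a helix on the cylinder (a straight line when the cylinder is unrolled). The constants a, b are determined by the endpoint conditions.
With endpoint conditions z(0) = 2 and z(2π) = 7: from z(0) = b we get b = 2, and a·2π + 2 = 7 gives a = 5/(2π), so
    z(θ) = (5/(2π)) θ + 2.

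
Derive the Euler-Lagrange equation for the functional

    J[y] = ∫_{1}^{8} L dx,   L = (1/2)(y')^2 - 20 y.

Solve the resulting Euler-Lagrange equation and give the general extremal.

The Lagrangian is L = (1/2)(y')^2 - 20 y.
∂L/∂y = -20.
∂L/∂y' = y'.
The Euler-Lagrange equation d/dx(∂L/∂y') − ∂L/∂y = 0 becomes:
    y'' + 20 = 0
General solution: y(x) = -10 x^2 + A x + B, where A and B are arbitrary constants fixed by the endpoint conditions.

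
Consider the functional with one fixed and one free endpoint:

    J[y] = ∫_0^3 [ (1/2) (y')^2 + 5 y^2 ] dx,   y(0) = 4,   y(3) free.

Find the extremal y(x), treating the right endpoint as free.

The Lagrangian L = (1/2) (y')^2 + 5 y^2 gives
    ∂L/∂y = 10 y,   ∂L/∂y' = y'.
Euler-Lagrange: y'' − 10 y = 0.
With k = sqrt(10), the general solution is
    y(x) = A cosh(sqrt(10) x) + B sinh(sqrt(10) x).
Fixed left endpoint y(0) = 4 ⇒ A = 4.
The right endpoint x = 3 is free, so the natural (transversality) condition is ∂L/∂y' |_{x=3} = 0, i.e. y'(3) = 0.
Compute y'(x) = A k sinh(k x) + B k cosh(k x), so
    y'(3) = A k sinh(k·3) + B k cosh(k·3) = 0
    ⇒ B = −A tanh(k·3) = − 4 tanh(sqrt(10)·3).
Therefore the extremal is
    y(x) = 4 cosh(sqrt(10) x) − 4 tanh(sqrt(10)·3) sinh(sqrt(10) x).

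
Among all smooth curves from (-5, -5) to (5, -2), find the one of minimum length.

Arc-length functional: J[y] = ∫ sqrt(1 + (y')^2) dx.
Lagrangian L = sqrt(1 + (y')^2) has no explicit y dependence, so ∂L/∂y = 0 and the Euler-Lagrange equation gives
    d/dx( y' / sqrt(1 + (y')^2) ) = 0  ⇒  y' / sqrt(1 + (y')^2) = const.
Hence y' is constant, so y(x) is affine.
Fitting the endpoints (-5, -5) and (5, -2):
    slope m = ((-2) − (-5)) / (5 − (-5)) = 3/10,
    intercept c = (-5) − m·(-5) = -7/2.
Extremal: y(x) = (3/10) x - 7/2.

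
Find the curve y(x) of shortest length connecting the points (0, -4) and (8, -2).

Arc-length functional: J[y] = ∫ sqrt(1 + (y')^2) dx.
Lagrangian L = sqrt(1 + (y')^2) has no explicit y dependence, so ∂L/∂y = 0 and the Euler-Lagrange equation gives
    d/dx( y' / sqrt(1 + (y')^2) ) = 0  ⇒  y' / sqrt(1 + (y')^2) = const.
Hence y' is constant, so y(x) is affine.
Fitting the endpoints (0, -4) and (8, -2):
    slope m = ((-2) − (-4)) / (8 − 0) = 1/4,
    intercept c = (-4) − m·0 = -4.
Extremal: y(x) = (1/4) x - 4.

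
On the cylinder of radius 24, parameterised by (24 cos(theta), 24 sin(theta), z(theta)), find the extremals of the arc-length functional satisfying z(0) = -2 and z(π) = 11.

Parameterise the cylinder of radius R = 24 as
    r(θ) = (24 cos θ, 24 sin θ, z(θ)).
The arc-length element is
    ds = sqrt(576 + (dz/dθ)^2) dθ,
so the Lagrangian is L = sqrt(576 + z'^2).
L depends on z' only, not on z or θ, so ∂L/∂z = 0 and
    ∂L/∂z' = z' / sqrt(576 + z'^2).
The Euler-Lagrange equation gives
    d/dθ( z' / sqrt(576 + z'^2) ) = 0,
so z' is constant. Integrating once:
    z(θ) = a θ + b,
a helix on the cylinder (a straight line when the cylinder is unrolled). The constants a, b are determined by the endpoint conditions.
With endpoint conditions z(0) = -2 and z(π) = 11: from z(0) = b we get b = -2, and a·π + -2 = 11 gives a = 13/π, so
    z(θ) = (13/π) θ − 2.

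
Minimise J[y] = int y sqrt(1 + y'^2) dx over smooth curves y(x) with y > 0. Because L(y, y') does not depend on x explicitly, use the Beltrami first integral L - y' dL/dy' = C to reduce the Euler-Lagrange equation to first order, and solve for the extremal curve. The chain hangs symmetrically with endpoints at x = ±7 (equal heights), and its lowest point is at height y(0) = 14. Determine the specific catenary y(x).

The Lagrangian L(y, y') = y sqrt(1 + y'^2) has no explicit x dependence, so the Beltrami identity applies:
    L − y' ∂L/∂y' = C.
Compute ∂L/∂y' = y · y' / sqrt(1 + y'^2). Then
    L − y' ∂L/∂y'
    = y sqrt(1 + y'^2) − y · y'^2 / sqrt(1 + y'^2)
    = y (1 + y'^2 − y'^2) / sqrt(1 + y'^2)
    = y / sqrt(1 + y'^2) = C.
Squaring gives y^2 = C^2 (1 + y'^2), i.e.
    y'^2 = y^2 / C^2 − 1.
Separating variables,
    dy / sqrt(y^2 − C^2) = dx / C,
and integrating gives arccosh(y / C) = (x − a)/C, so
    y(x) = C cosh((x − a)/C),
the catenary. The constants C and a are fixed by the two endpoint conditions (and, for the hanging-chain problem, the length constraint selects C).
Now fit the given data. The endpoints x = ±7 are symmetric at equal height, so the catenary is even about its minimum: a = 0 and y(x) = C cosh(x/C). The lowest point is y(0) = C cosh(0) = C, and we are told y(0) = 14, so C = 14. Therefore
    y(x) = 14 cosh(x/14),
and at the endpoints
    y(±7) = 14 cosh(7/14).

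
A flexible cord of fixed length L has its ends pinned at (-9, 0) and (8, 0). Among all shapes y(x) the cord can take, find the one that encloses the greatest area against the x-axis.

Set up the augmented Lagrangian using a multiplier λ for the length constraint:
    F(y, y') = y − λ sqrt(1 + y'^2).
F has no explicit x dependence, so the Beltrami identity yields a first integral
    F − y' ∂F/∂y' = C.
Compute ∂F/∂y' = −λ y' / sqrt(1 + y'^2). Then
    y − λ sqrt(1 + y'^2) + λ y'^2 / sqrt(1 + y'^2) = C
    ⇒  y − λ / sqrt(1 + y'^2) = C.
Solving for y' and integrating gives
    (x − a)^2 + (y − b)^2 = λ^2,
a circular arc of radius λ. The constants a, b are determined by the endpoint conditions y(-9) = y(8) = 0, and λ is fixed implicitly by the length constraint
    ∫_{-9}^{8} sqrt(1 + y'^2) dx = L.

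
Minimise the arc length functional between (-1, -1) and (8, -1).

Arc-length functional: J[y] = ∫ sqrt(1 + (y')^2) dx.
Lagrangian L = sqrt(1 + (y')^2) has no explicit y dependence, so ∂L/∂y = 0 and the Euler-Lagrange equation gives
    d/dx( y' / sqrt(1 + (y')^2) ) = 0  ⇒  y' / sqrt(1 + (y')^2) = const.
Hence y' is constant, so y(x) is affine.
Fitting the endpoints (-1, -1) and (8, -1):
    slope m = ((-1) − (-1)) / (8 − (-1)) = 0,
    intercept c = (-1) − m·(-1) = -1.
Extremal: y(x) = -1.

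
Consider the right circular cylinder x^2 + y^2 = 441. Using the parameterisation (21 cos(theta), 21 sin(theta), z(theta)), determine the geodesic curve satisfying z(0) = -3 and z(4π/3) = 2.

Parameterise the cylinder of radius R = 21 as
    r(θ) = (21 cos θ, 21 sin θ, z(θ)).
The arc-length element is
    ds = sqrt(441 + (dz/dθ)^2) dθ,
so the Lagrangian is L = sqrt(441 + z'^2).
L depends on z' only, not on z or θ, so ∂L/∂z = 0 and
    ∂L/∂z' = z' / sqrt(441 + z'^2).
The Euler-Lagrange equation gives
    d/dθ( z' / sqrt(441 + z'^2) ) = 0,
so z' is constant. Integrating once:
    z(θ) = a θ + b,
a helix on the cylinder (a straight line when the cylinder is unrolled). The constants a, b are determined by the endpoint conditions.
With endpoint conditions z(0) = -3 and z(4π/3) = 2: from z(0) = b we get b = -3, and a·4π/3 + -3 = 2 gives a = 15/(4π), so
    z(θ) = (15/(4π)) θ − 3.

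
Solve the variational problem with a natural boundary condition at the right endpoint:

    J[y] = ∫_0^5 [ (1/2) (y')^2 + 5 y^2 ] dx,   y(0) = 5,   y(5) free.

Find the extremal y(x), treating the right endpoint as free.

The Lagrangian L = (1/2) (y')^2 + 5 y^2 gives
    ∂L/∂y = 10 y,   ∂L/∂y' = y'.
Euler-Lagrange: y'' − 10 y = 0.
With k = sqrt(10), the general solution is
    y(x) = A cosh(sqrt(10) x) + B sinh(sqrt(10) x).
Fixed left endpoint y(0) = 5 ⇒ A = 5.
The right endpoint x = 5 is free, so the natural (transversality) condition is ∂L/∂y' |_{x=5} = 0, i.e. y'(5) = 0.
Compute y'(x) = A k sinh(k x) + B k cosh(k x), so
    y'(5) = A k sinh(k·5) + B k cosh(k·5) = 0
    ⇒ B = −A tanh(k·5) = − 5 tanh(sqrt(10)·5).
Therefore the extremal is
    y(x) = 5 cosh(sqrt(10) x) − 5 tanh(sqrt(10)·5) sinh(sqrt(10) x).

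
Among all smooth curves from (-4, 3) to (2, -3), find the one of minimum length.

Arc-length functional: J[y] = ∫ sqrt(1 + (y')^2) dx.
Lagrangian L = sqrt(1 + (y')^2) has no explicit y dependence, so ∂L/∂y = 0 and the Euler-Lagrange equation gives
    d/dx( y' / sqrt(1 + (y')^2) ) = 0  ⇒  y' / sqrt(1 + (y')^2) = const.
Hence y' is constant, so y(x) is affine.
Fitting the endpoints (-4, 3) and (2, -3):
    slope m = ((-3) − 3) / (2 − (-4)) = -1,
    intercept c = 3 − m·(-4) = -1.
Extremal: y(x) = -x - 1.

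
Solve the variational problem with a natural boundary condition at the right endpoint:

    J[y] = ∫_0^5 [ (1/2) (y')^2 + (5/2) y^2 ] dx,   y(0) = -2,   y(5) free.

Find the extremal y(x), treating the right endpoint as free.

The Lagrangian L = (1/2) (y')^2 + (5/2) y^2 gives
    ∂L/∂y = 5 y,   ∂L/∂y' = y'.
Euler-Lagrange: y'' − 5 y = 0.
With k = sqrt(5), the general solution is
    y(x) = A cosh(sqrt(5) x) + B sinh(sqrt(5) x).
Fixed left endpoint y(0) = -2 ⇒ A = -2.
The right endpoint x = 5 is free, so the natural (transversality) condition is ∂L/∂y' |_{x=5} = 0, i.e. y'(5) = 0.
Compute y'(x) = A k sinh(k x) + B k cosh(k x), so
    y'(5) = A k sinh(k·5) + B k cosh(k·5) = 0
    ⇒ B = −A tanh(k·5) = 2 tanh(sqrt(5)·5).
Therefore the extremal is
    y(x) = −2 cosh(sqrt(5) x) + 2 tanh(sqrt(5)·5) sinh(sqrt(5) x).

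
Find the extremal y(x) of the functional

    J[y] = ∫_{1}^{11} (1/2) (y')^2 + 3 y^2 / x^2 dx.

The Lagrangian is L = (1/2) (y')^2 + 3 y^2 / x^2.
Compute ∂L/∂y = 6y/x^2, ∂L/∂y' = y'.
The Euler-Lagrange equation d/dx(∂L/∂y') − ∂L/∂y = 0 reduces to
    y'' − 6/x^2 · y = 0  (x > 0).
Its general solution is
    y(x) = A x^3 + B x^(-2),
with A, B fixed by the endpoint conditions.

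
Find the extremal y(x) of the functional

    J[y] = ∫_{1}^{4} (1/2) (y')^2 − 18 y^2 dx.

The Lagrangian is L = (1/2) (y')^2 − 18 y^2.
Compute ∂L/∂y = -36y, ∂L/∂y' = y'.
The Euler-Lagrange equation d/dx(∂L/∂y') − ∂L/∂y = 0 reduces to
    y'' + 36 y = 0.
Its general solution is
    y(x) = A sin(6x) + B cos(6x),
with A, B fixed by the endpoint conditions.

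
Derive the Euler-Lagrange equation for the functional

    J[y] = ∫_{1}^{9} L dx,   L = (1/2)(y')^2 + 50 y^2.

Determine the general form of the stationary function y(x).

The Lagrangian is L = (1/2)(y')^2 + 50 y^2.
∂L/∂y = 100y.
∂L/∂y' = y'.
The Euler-Lagrange equation d/dx(∂L/∂y') − ∂L/∂y = 0 becomes:
    y'' - 100 y = 0
General solution: y(x) = A e^(10x) + B e^(-10x), where A and B are arbitrary constants fixed by the endpoint conditions.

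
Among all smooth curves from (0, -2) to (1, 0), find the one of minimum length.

Arc-length functional: J[y] = ∫ sqrt(1 + (y')^2) dx.
Lagrangian L = sqrt(1 + (y')^2) has no explicit y dependence, so ∂L/∂y = 0 and the Euler-Lagrange equation gives
    d/dx( y' / sqrt(1 + (y')^2) ) = 0  ⇒  y' / sqrt(1 + (y')^2) = const.
Hence y' is constant, so y(x) is affine.
Fitting the endpoints (0, -2) and (1, 0):
    slope m = (0 − (-2)) / (1 − 0) = 2,
    intercept c = (-2) − m·0 = -2.
Extremal: y(x) = 2 x - 2.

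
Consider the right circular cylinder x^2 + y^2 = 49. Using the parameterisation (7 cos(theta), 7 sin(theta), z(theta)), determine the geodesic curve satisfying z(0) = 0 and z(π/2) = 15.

Parameterise the cylinder of radius R = 7 as
    r(θ) = (7 cos θ, 7 sin θ, z(θ)).
The arc-length element is
    ds = sqrt(49 + (dz/dθ)^2) dθ,
so the Lagrangian is L = sqrt(49 + z'^2).
L depends on z' only, not on z or θ, so ∂L/∂z = 0 and
    ∂L/∂z' = z' / sqrt(49 + z'^2).
The Euler-Lagrange equation gives
    d/dθ( z' / sqrt(49 + z'^2) ) = 0,
so z' is constant. Integrating once:
    z(θ) = a θ + b,
a helix on the cylinder (a straight line when the cylinder is unrolled). The constants a, b are determined by the endpoint conditions.
With endpoint conditions z(0) = 0 and z(π/2) = 15: from z(0) = b we get b = 0, and a·π/2 + 0 = 15 gives a = 30/π, so
    z(θ) = (30/π) θ.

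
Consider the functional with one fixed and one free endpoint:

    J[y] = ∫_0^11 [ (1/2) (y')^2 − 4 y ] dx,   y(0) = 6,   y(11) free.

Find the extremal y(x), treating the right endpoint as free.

The Lagrangian L = (1/2) (y')^2 − 4 y gives
    ∂L/∂y = −4,   ∂L/∂y' = y'.
Euler-Lagrange: d/dx(y') − (−4) = 0, i.e. y'' + 4 = 0, so
    y(x) = −(4/2) x^2 + C1 x + C2.
Fixed left endpoint y(0) = 6 ⇒ C2 = 6.
The right endpoint x = 11 is free, so the natural (transversality) condition is ∂L/∂y' |_{x=11} = 0, i.e. y'(11) = 0.
Compute y'(x) = −4 x + C1, so y'(11) = −44 + C1 = 0 ⇒ C1 = 44.
Therefore the extremal is
    y(x) = −2 x^2 + 44 x + 6.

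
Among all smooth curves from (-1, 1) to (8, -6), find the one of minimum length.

Arc-length functional: J[y] = ∫ sqrt(1 + (y')^2) dx.
Lagrangian L = sqrt(1 + (y')^2) has no explicit y dependence, so ∂L/∂y = 0 and the Euler-Lagrange equation gives
    d/dx( y' / sqrt(1 + (y')^2) ) = 0  ⇒  y' / sqrt(1 + (y')^2) = const.
Hence y' is constant, so y(x) is affine.
Fitting the endpoints (-1, 1) and (8, -6):
    slope m = ((-6) − 1) / (8 − (-1)) = -7/9,
    intercept c = 1 − m·(-1) = 2/9.
Extremal: y(x) = (-7/9) x + 2/9.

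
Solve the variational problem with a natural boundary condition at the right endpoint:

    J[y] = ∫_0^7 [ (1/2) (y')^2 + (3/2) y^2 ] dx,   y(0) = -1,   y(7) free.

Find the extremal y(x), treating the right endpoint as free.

The Lagrangian L = (1/2) (y')^2 + (3/2) y^2 gives
    ∂L/∂y = 3 y,   ∂L/∂y' = y'.
Euler-Lagrange: y'' − 3 y = 0.
With k = sqrt(3), the general solution is
    y(x) = A cosh(sqrt(3) x) + B sinh(sqrt(3) x).
Fixed left endpoint y(0) = -1 ⇒ A = -1.
The right endpoint x = 7 is free, so the natural (transversality) condition is ∂L/∂y' |_{x=7} = 0, i.e. y'(7) = 0.
Compute y'(x) = A k sinh(k x) + B k cosh(k x), so
    y'(7) = A k sinh(k·7) + B k cosh(k·7) = 0
    ⇒ B = −A tanh(k·7) = tanh(sqrt(3)·7).
Therefore the extremal is
    y(x) = −cosh(sqrt(3) x) + tanh(sqrt(3)·7) sinh(sqrt(3) x).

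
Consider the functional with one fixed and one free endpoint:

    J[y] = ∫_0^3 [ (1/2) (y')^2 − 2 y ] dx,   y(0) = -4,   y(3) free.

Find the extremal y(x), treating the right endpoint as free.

The Lagrangian L = (1/2) (y')^2 − 2 y gives
    ∂L/∂y = −2,   ∂L/∂y' = y'.
Euler-Lagrange: d/dx(y') − (−2) = 0, i.e. y'' + 2 = 0, so
    y(x) = −(2/2) x^2 + C1 x + C2.
Fixed left endpoint y(0) = -4 ⇒ C2 = -4.
The right endpoint x = 3 is free, so the natural (transversality) condition is ∂L/∂y' |_{x=3} = 0, i.e. y'(3) = 0.
Compute y'(x) = −2 x + C1, so y'(3) = −6 + C1 = 0 ⇒ C1 = 6.
Therefore the extremal is
    y(x) = −x^2 + 6 x − 4.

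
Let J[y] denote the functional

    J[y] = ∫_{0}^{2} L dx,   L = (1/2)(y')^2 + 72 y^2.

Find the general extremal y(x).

The Lagrangian is L = (1/2)(y')^2 + 72 y^2.
∂L/∂y = 144y.
∂L/∂y' = y'.
The Euler-Lagrange equation d/dx(∂L/∂y') − ∂L/∂y = 0 becomes:
    y'' - 144 y = 0
General solution: y(x) = A e^(12x) + B e^(-12x), where A and B are arbitrary constants fixed by the endpoint conditions.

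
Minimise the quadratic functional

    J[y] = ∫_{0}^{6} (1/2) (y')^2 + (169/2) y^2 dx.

The Lagrangian is L = (1/2) (y')^2 + (169/2) y^2.
Compute ∂L/∂y = 169y, ∂L/∂y' = y'.
The Euler-Lagrange equation d/dx(∂L/∂y') − ∂L/∂y = 0 reduces to
    y'' − 169 y = 0.
Its general solution is
    y(x) = A e^(13x) + B e^(−13x),
with A, B fixed by the endpoint conditions.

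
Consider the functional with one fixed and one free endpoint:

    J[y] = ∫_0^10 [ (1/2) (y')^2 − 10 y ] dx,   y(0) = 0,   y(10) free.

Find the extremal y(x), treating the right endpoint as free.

The Lagrangian L = (1/2) (y')^2 − 10 y gives
    ∂L/∂y = −10,   ∂L/∂y' = y'.
Euler-Lagrange: d/dx(y') − (−10) = 0, i.e. y'' + 10 = 0, so
    y(x) = −(10/2) x^2 + C1 x + C2.
Fixed left endpoint y(0) = 0 ⇒ C2 = 0.
The right endpoint x = 10 is free, so the natural (transversality) condition is ∂L/∂y' |_{x=10} = 0, i.e. y'(10) = 0.
Compute y'(x) = −10 x + C1, so y'(10) = −100 + C1 = 0 ⇒ C1 = 100.
Therefore the extremal is
    y(x) = −5 x^2 + 100 x.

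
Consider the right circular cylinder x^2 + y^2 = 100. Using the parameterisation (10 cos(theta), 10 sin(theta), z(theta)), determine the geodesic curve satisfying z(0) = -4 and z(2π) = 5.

Parameterise the cylinder of radius R = 10 as
    r(θ) = (10 cos θ, 10 sin θ, z(θ)).
The arc-length element is
    ds = sqrt(100 + (dz/dθ)^2) dθ,
so the Lagrangian is L = sqrt(100 + z'^2).
L depends on z' only, not on z or θ, so ∂L/∂z = 0 and
    ∂L/∂z' = z' / sqrt(100 + z'^2).
The Euler-Lagrange equation gives
    d/dθ( z' / sqrt(100 + z'^2) ) = 0,
so z' is constant. Integrating once:
    z(θ) = a θ + b,
a helix on the cylinder (a straight line when the cylinder is unrolled). The constants a, b are determined by the endpoint conditions.
With endpoint conditions z(0) = -4 and z(2π) = 5: from z(0) = b we get b = -4, and a·2π + -4 = 5 gives a = 9/(2π), so
    z(θ) = (9/(2π)) θ − 4.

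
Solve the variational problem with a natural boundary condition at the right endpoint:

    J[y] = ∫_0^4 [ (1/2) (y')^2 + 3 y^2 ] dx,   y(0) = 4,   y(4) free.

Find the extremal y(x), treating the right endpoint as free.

The Lagrangian L = (1/2) (y')^2 + 3 y^2 gives
    ∂L/∂y = 6 y,   ∂L/∂y' = y'.
Euler-Lagrange: y'' − 6 y = 0.
With k = sqrt(6), the general solution is
    y(x) = A cosh(sqrt(6) x) + B sinh(sqrt(6) x).
Fixed left endpoint y(0) = 4 ⇒ A = 4.
The right endpoint x = 4 is free, so the natural (transversality) condition is ∂L/∂y' |_{x=4} = 0, i.e. y'(4) = 0.
Compute y'(x) = A k sinh(k x) + B k cosh(k x), so
    y'(4) = A k sinh(k·4) + B k cosh(k·4) = 0
    ⇒ B = −A tanh(k·4) = − 4 tanh(sqrt(6)·4).
Therefore the extremal is
    y(x) = 4 cosh(sqrt(6) x) − 4 tanh(sqrt(6)·4) sinh(sqrt(6) x).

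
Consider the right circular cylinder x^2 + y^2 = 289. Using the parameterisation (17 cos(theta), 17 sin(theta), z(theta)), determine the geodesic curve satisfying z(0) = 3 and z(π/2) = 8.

Parameterise the cylinder of radius R = 17 as
    r(θ) = (17 cos θ, 17 sin θ, z(θ)).
The arc-length element is
    ds = sqrt(289 + (dz/dθ)^2) dθ,
so the Lagrangian is L = sqrt(289 + z'^2).
L depends on z' only, not on z or θ, so ∂L/∂z = 0 and
    ∂L/∂z' = z' / sqrt(289 + z'^2).
The Euler-Lagrange equation gives
    d/dθ( z' / sqrt(289 + z'^2) ) = 0,
so z' is constant. Integrating once:
    z(θ) = a θ + b,
a helix on the cylinder (a straight line when the cylinder is unrolled). The constants a, b are determined by the endpoint conditions.
With endpoint conditions z(0) = 3 and z(π/2) = 8: from z(0) = b we get b = 3, and a·π/2 + 3 = 8 gives a = 10/π, so
    z(θ) = (10/π) θ + 3.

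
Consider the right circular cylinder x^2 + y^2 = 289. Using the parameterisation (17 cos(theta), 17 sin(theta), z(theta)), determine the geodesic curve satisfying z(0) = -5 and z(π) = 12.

Parameterise the cylinder of radius R = 17 as
    r(θ) = (17 cos θ, 17 sin θ, z(θ)).
The arc-length element is
    ds = sqrt(289 + (dz/dθ)^2) dθ,
so the Lagrangian is L = sqrt(289 + z'^2).
L depends on z' only, not on z or θ, so ∂L/∂z = 0 and
    ∂L/∂z' = z' / sqrt(289 + z'^2).
The Euler-Lagrange equation gives
    d/dθ( z' / sqrt(289 + z'^2) ) = 0,
so z' is constant. Integrating once:
    z(θ) = a θ + b,
a helix on the cylinder (a straight line when the cylinder is unrolled). The constants a, b are determined by the endpoint conditions.
With endpoint conditions z(0) = -5 and z(π) = 12: from z(0) = b we get b = -5, and a·π + -5 = 12 gives a = 17/π, so
    z(θ) = (17/π) θ − 5.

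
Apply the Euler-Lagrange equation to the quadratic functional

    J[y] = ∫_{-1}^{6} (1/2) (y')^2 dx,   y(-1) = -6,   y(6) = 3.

The Lagrangian is L = (1/2) (y')^2.
Compute ∂L/∂y = 0, ∂L/∂y' = y'.
The Euler-Lagrange equation d/dx(∂L/∂y') − ∂L/∂y = 0 reduces to
    y'' = 0.
Its general solution is
    y(x) = A x + B,
with A, B fixed by the endpoint conditions.
Applying the endpoint conditions y(-1) = -6 and y(6) = 3: solve A·-1 + B = -6 and A·6 + B = 3. Subtracting gives A(6 − -1) = 3 − -6, so A = 9/7, and B = -6 − A·-1 = -33/7. Therefore
    y(x) = (9/7) x - 33/7.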